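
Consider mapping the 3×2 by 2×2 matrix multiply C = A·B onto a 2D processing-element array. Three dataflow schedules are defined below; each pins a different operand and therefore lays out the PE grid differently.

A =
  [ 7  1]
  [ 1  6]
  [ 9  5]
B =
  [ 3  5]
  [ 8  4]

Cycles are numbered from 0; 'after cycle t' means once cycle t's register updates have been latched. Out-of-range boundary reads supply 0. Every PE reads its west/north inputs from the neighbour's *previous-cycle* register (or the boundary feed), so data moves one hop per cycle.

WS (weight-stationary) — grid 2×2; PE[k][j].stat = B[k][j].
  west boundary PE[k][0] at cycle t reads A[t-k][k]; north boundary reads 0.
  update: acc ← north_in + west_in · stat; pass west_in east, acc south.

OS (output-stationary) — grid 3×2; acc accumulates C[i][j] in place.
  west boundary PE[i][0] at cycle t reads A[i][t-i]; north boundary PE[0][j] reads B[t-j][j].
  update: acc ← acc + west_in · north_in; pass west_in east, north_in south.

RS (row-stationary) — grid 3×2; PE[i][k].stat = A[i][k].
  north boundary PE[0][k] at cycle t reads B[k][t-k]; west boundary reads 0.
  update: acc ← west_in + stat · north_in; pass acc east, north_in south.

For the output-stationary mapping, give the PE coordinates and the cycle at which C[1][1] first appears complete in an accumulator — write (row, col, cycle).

(row, col, cycle) = (1, 1, 3)

OS — PE[1][1] is where C[1][1] collects:
  cycle 0: PE[1][1] → acc 0, east 0, south 0
  cycle 1: PE[1][1] → acc 0, east 0, south 0
  cycle 2: PE[1][1] → acc 5, east 1, south 5
  cycle 3: PE[1][1] → acc 29, east 6, south 4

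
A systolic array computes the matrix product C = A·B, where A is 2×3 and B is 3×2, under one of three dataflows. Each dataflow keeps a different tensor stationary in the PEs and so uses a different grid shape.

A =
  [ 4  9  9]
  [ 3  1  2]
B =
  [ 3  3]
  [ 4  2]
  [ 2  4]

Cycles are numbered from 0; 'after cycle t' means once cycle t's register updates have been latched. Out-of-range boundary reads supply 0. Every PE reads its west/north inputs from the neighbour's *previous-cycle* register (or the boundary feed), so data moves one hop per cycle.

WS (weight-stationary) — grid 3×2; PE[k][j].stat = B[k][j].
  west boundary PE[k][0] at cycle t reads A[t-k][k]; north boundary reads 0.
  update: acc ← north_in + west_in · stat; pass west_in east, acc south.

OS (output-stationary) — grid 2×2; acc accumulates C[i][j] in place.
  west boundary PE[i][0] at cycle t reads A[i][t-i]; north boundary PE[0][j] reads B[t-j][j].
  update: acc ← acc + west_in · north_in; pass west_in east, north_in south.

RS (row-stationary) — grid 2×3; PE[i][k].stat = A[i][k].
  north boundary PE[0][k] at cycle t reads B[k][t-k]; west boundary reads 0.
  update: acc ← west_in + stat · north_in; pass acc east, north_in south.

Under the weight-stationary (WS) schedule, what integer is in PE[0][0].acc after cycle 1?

Tracing WS — 3×2 array, target PE[0][0]:
  0: (0,0).acc=12  regs=<4,12>
  1: (0,0).acc=9  regs=<3,9>

PE[0][0].acc = 9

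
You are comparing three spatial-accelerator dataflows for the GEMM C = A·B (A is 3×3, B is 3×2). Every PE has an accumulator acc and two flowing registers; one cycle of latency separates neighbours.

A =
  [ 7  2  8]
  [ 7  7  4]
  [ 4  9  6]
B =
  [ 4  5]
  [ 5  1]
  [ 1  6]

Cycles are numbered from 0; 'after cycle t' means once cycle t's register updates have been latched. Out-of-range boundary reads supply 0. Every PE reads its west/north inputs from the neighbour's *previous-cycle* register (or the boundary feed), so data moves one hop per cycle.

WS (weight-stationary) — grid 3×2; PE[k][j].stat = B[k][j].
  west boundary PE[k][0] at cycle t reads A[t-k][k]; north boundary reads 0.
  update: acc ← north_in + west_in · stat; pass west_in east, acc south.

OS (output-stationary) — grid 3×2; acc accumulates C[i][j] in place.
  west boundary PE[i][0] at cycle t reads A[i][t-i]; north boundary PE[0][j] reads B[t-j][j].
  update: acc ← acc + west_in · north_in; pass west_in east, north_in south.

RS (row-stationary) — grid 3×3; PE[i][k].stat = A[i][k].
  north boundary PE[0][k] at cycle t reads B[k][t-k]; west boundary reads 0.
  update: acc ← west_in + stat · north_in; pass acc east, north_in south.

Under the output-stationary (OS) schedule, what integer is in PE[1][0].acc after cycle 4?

OS (3×2). Following PE[1][0] plus its west/north inputs:
  0: (0,0).acc=28  regs=<7,4>
  0: (1,0).acc=0  regs=<0,0>
  1: (0,0).acc=38  regs=<2,5>
  1: (1,0).acc=28  regs=<7,4>
  2: (0,0).acc=46  regs=<8,1>
  2: (1,0).acc=63  regs=<7,5>
  3: (0,0).acc=46  regs=<0,0>
  3: (1,0).acc=67  regs=<4,1>
  4: (0,0).acc=46  regs=<0,0>
  4: (1,0).acc=67  regs=<0,0>

PE[1][0].acc = 67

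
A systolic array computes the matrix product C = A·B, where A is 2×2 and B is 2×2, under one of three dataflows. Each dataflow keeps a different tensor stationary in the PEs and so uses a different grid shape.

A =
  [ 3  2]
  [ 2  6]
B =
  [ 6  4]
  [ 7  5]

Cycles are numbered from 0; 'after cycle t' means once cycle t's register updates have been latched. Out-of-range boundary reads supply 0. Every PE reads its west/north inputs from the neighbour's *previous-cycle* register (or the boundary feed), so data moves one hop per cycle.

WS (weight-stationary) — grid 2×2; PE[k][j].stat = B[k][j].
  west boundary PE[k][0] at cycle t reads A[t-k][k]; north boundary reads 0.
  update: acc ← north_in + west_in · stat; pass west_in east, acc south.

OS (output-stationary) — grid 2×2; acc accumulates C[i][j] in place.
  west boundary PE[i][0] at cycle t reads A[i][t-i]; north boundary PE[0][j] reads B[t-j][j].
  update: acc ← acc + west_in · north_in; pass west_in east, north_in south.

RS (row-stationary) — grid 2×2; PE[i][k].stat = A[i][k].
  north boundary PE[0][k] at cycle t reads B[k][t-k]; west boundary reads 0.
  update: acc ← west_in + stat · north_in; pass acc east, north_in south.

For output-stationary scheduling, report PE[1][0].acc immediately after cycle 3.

PE[1][0].acc = 54

OS 2×2: PE[1][0] cycle-by-cycle (with neighbour feeds):
  c0 r0c0: 18 / 3 / 6
  c0 r1c0: 0 / 0 / 0
  c1 r0c0: 32 / 2 / 7
  c1 r1c0: 12 / 2 / 6
  c2 r0c0: 32 / 0 / 0
  c2 r1c0: 54 / 6 / 7
  c3 r0c0: 32 / 0 / 0
  c3 r1c0: 54 / 0 / 0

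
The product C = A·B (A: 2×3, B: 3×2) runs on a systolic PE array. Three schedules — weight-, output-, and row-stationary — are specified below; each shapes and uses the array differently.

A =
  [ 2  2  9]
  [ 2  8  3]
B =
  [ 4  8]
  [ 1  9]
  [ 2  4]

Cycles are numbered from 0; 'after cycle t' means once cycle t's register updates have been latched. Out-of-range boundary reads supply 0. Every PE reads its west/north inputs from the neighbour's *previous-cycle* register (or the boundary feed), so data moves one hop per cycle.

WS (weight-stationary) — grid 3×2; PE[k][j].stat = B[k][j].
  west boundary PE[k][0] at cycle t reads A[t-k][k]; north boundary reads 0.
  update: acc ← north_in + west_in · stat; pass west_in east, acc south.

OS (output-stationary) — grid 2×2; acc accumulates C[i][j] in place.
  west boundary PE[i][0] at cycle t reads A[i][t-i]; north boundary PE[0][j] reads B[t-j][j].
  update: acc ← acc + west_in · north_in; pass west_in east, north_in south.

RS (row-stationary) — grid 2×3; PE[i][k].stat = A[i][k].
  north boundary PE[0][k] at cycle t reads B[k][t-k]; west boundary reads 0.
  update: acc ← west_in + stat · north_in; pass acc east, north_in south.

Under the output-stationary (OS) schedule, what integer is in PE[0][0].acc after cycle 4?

Tracing OS — 2×2 array, target PE[0][0]:
  @0  [0,0]  acc 8  |  →2  ↓4
  @1  [0,0]  acc 10  |  →2  ↓1
  @2  [0,0]  acc 28  |  →9  ↓2
  @3  [0,0]  acc 28  |  →0  ↓0
  @4  [0,0]  acc 28  |  →0  ↓0

PE[0][0].acc = 28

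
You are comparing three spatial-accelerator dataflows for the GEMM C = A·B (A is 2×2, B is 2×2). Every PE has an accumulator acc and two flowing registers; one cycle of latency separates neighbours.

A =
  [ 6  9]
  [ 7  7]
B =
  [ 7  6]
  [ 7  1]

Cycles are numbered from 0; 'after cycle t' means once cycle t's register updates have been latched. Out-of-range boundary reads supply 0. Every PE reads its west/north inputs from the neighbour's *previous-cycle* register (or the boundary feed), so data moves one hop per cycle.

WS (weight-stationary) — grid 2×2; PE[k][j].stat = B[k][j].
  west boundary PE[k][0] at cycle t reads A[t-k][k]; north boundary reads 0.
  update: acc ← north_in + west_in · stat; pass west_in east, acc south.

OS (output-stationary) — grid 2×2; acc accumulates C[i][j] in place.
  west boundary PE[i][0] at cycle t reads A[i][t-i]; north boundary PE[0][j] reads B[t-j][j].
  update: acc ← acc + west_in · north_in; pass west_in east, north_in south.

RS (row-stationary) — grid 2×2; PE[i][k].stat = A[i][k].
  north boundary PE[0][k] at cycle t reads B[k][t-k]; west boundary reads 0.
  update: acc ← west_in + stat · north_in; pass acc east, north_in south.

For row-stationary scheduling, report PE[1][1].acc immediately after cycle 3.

PE[1][1].acc = 49

RS (2×2). Following PE[1][1] plus its west/north inputs:
  0: (0,1).acc=0  regs=<0,0>
  0: (1,0).acc=0  regs=<0,0>
  0: (1,1).acc=0  regs=<0,0>
  1: (0,1).acc=105  regs=<105,7>
  1: (1,0).acc=49  regs=<49,7>
  1: (1,1).acc=0  regs=<0,0>
  2: (0,1).acc=45  regs=<45,1>
  2: (1,0).acc=42  regs=<42,6>
  2: (1,1).acc=98  regs=<98,7>
  3: (0,1).acc=0  regs=<0,0>
  3: (1,0).acc=0  regs=<0,0>
  3: (1,1).acc=49  regs=<49,1>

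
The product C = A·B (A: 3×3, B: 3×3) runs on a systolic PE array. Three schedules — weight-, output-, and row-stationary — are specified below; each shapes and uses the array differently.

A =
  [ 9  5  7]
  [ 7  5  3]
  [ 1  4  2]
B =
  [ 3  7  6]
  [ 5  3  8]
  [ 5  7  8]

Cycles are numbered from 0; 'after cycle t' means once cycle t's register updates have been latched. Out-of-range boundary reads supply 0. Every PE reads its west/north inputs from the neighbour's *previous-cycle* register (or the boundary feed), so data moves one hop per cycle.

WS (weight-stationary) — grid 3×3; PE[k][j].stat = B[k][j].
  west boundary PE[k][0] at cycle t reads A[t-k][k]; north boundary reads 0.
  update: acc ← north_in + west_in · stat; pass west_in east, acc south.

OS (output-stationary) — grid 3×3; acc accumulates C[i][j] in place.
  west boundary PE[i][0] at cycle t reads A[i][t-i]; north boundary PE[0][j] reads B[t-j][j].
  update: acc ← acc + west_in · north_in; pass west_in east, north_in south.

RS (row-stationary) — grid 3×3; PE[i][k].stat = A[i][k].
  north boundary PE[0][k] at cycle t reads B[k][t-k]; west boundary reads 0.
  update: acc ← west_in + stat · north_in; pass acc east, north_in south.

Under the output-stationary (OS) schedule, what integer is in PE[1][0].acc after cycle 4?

PE[1][0].acc = 61

OS on a 3×3 grid — tracing PE[1][0] and its feeders:
  [0] (0,0) acc=27 (h:9 v:3)
  [0] (1,0) acc=0 (h:0 v:0)
  [1] (0,0) acc=52 (h:5 v:5)
  [1] (1,0) acc=21 (h:7 v:3)
  [2] (0,0) acc=87 (h:7 v:5)
  [2] (1,0) acc=46 (h:5 v:5)
  [3] (0,0) acc=87 (h:0 v:0)
  [3] (1,0) acc=61 (h:3 v:5)
  [4] (0,0) acc=87 (h:0 v:0)
  [4] (1,0) acc=61 (h:0 v:0)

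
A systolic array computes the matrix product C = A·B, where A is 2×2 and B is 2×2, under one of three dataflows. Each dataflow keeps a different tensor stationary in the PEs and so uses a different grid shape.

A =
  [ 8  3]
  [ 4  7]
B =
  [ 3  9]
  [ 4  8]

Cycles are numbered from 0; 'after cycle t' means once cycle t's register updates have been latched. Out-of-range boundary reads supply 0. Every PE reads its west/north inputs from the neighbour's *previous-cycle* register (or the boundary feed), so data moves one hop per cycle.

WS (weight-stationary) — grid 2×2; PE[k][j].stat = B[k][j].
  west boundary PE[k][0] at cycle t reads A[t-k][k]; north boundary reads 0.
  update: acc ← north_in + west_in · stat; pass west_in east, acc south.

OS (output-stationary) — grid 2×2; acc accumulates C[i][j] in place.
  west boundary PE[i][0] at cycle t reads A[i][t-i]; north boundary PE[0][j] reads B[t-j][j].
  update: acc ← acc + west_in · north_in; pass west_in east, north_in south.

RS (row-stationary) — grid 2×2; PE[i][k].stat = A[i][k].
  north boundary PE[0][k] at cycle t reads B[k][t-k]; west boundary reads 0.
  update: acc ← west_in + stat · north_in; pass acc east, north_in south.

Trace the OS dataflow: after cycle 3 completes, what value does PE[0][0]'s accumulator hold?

PE[0][0].acc = 36

OS on a 2×2 grid — tracing PE[0][0] and its feeders:
  @0  [0,0]  acc 24  |  →8  ↓3
  @1  [0,0]  acc 36  |  →3  ↓4
  @2  [0,0]  acc 36  |  →0  ↓0
  @3  [0,0]  acc 36  |  →0  ↓0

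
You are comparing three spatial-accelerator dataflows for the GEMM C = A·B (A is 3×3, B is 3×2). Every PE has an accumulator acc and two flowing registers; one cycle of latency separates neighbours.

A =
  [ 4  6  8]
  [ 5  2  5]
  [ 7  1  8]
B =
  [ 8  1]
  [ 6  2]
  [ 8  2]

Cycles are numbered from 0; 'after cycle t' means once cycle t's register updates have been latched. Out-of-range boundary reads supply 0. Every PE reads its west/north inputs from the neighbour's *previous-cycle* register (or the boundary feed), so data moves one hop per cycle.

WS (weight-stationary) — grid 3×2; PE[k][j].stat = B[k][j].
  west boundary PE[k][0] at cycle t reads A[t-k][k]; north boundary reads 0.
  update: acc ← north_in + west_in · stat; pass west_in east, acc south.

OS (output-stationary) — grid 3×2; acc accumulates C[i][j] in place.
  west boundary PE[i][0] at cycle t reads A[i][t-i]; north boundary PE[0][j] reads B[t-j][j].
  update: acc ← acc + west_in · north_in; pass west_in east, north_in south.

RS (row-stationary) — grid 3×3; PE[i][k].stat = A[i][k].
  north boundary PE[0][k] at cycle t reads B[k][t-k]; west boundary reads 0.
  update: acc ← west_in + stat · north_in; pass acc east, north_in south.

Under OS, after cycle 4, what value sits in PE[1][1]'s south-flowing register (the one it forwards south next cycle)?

OS on a 3×2 grid — tracing PE[1][1] and its feeders:
  after 0 — PE[0][1] acc=0, pass-E 0, pass-S 0
  after 0 — PE[1][0] acc=0, pass-E 0, pass-S 0
  after 0 — PE[1][1] acc=0, pass-E 0, pass-S 0
  after 1 — PE[0][1] acc=4, pass-E 4, pass-S 1
  after 1 — PE[1][0] acc=40, pass-E 5, pass-S 8
  after 1 — PE[1][1] acc=0, pass-E 0, pass-S 0
  after 2 — PE[0][1] acc=16, pass-E 6, pass-S 2
  after 2 — PE[1][0] acc=52, pass-E 2, pass-S 6
  after 2 — PE[1][1] acc=5, pass-E 5, pass-S 1
  after 3 — PE[0][1] acc=32, pass-E 8, pass-S 2
  after 3 — PE[1][0] acc=92, pass-E 5, pass-S 8
  after 3 — PE[1][1] acc=9, pass-E 2, pass-S 2
  after 4 — PE[0][1] acc=32, pass-E 0, pass-S 0
  after 4 — PE[1][0] acc=92, pass-E 0, pass-S 0
  after 4 — PE[1][1] acc=19, pass-E 5, pass-S 2

register = 2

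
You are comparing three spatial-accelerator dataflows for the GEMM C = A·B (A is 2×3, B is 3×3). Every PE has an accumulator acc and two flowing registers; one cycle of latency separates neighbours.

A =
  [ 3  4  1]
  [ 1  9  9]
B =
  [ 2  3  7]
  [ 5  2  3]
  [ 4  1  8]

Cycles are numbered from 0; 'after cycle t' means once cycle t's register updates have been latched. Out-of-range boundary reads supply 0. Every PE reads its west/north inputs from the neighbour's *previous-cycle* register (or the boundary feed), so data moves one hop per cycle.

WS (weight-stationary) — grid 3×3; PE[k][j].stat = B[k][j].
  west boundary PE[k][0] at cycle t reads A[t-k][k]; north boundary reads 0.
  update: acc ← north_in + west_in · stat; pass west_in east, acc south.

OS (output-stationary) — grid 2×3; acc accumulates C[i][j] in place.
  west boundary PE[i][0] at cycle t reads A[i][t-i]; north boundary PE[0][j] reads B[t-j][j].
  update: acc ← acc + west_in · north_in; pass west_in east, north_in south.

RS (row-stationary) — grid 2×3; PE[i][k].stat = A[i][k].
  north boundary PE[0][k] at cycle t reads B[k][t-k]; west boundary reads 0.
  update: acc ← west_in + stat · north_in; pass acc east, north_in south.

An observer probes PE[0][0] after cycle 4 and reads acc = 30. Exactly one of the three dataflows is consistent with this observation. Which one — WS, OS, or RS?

— WS: 3×3; PE[0][0] trace:
  after 0 — PE[0][0] acc=6, pass-E 3, pass-S 6
  after 1 — PE[0][0] acc=2, pass-E 1, pass-S 2
  after 2 — PE[0][0] acc=0, pass-E 0, pass-S 0
  after 3 — PE[0][0] acc=0, pass-E 0, pass-S 0
  after 4 — PE[0][0] acc=0, pass-E 0, pass-S 0
— OS: 2×3; PE[0][0] trace:
  after 0 — PE[0][0] acc=6, pass-E 3, pass-S 2
  after 1 — PE[0][0] acc=26, pass-E 4, pass-S 5
  after 2 — PE[0][0] acc=30, pass-E 1, pass-S 4
  after 3 — PE[0][0] acc=30, pass-E 0, pass-S 0
  after 4 — PE[0][0] acc=30, pass-E 0, pass-S 0
— RS: 2×3; PE[0][0] trace:
  after 0 — PE[0][0] acc=6, pass-E 6, pass-S 2
  after 1 — PE[0][0] acc=9, pass-E 9, pass-S 3
  after 2 — PE[0][0] acc=21, pass-E 21, pass-S 7
  after 3 — PE[0][0] acc=0, pass-E 0, pass-S 0
  after 4 — PE[0][0] acc=0, pass-E 0, pass-S 0

dataflow = OS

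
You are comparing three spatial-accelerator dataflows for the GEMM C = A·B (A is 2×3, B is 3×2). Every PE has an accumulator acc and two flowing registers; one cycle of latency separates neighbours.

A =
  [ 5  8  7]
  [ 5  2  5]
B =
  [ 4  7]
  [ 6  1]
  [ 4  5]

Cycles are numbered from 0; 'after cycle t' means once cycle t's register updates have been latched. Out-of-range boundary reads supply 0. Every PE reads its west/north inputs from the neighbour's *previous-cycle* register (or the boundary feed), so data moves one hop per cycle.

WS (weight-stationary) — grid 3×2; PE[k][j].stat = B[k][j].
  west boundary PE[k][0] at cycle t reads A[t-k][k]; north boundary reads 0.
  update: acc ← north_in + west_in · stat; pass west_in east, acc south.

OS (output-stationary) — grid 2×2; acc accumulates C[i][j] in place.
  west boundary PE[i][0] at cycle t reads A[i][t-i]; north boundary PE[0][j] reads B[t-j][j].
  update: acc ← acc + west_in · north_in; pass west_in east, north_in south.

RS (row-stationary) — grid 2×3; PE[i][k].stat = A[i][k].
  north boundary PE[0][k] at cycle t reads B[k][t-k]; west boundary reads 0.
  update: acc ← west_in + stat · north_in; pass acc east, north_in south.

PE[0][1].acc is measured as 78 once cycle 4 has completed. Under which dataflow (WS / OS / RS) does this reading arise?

dataflow = OS

WS [3×2] PE[0][1] across cycles:
  c0 r0c1: 0 / 0 / 0
  c1 r0c1: 35 / 5 / 35
  c2 r0c1: 35 / 5 / 35
  c3 r0c1: 0 / 0 / 0
  c4 r0c1: 0 / 0 / 0
OS [2×2] PE[0][1] across cycles:
  c0 r0c1: 0 / 0 / 0
  c1 r0c1: 35 / 5 / 7
  c2 r0c1: 43 / 8 / 1
  c3 r0c1: 78 / 7 / 5
  c4 r0c1: 78 / 0 / 0
RS [2×3] PE[0][1] across cycles:
  c0 r0c1: 0 / 0 / 0
  c1 r0c1: 68 / 68 / 6
  c2 r0c1: 43 / 43 / 1
  c3 r0c1: 0 / 0 / 0
  c4 r0c1: 0 / 0 / 0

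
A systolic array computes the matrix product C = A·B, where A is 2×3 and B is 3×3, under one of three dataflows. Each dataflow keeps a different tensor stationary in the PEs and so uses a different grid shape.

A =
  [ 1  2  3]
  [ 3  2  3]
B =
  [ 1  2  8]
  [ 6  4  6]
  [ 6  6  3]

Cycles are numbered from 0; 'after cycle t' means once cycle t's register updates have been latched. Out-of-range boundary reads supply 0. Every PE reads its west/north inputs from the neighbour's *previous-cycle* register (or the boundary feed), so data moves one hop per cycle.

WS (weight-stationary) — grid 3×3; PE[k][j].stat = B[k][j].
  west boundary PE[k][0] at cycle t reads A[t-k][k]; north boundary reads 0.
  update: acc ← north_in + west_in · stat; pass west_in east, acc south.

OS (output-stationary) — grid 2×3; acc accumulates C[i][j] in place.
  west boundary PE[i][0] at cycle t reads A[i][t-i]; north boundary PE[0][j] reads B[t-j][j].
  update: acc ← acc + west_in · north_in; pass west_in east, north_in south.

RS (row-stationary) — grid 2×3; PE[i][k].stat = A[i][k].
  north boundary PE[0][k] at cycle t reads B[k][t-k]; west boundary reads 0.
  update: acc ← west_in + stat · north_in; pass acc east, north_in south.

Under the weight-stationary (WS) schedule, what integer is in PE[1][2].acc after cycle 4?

WS 3×3: PE[1][2] cycle-by-cycle (with neighbour feeds):
  @0  [0,2]  acc 0  |  →0  ↓0
  @0  [1,1]  acc 0  |  →0  ↓0
  @0  [1,2]  acc 0  |  →0  ↓0
  @1  [0,2]  acc 0  |  →0  ↓0
  @1  [1,1]  acc 0  |  →0  ↓0
  @1  [1,2]  acc 0  |  →0  ↓0
  @2  [0,2]  acc 8  |  →1  ↓8
  @2  [1,1]  acc 10  |  →2  ↓10
  @2  [1,2]  acc 0  |  →0  ↓0
  @3  [0,2]  acc 24  |  →3  ↓24
  @3  [1,1]  acc 14  |  →2  ↓14
  @3  [1,2]  acc 20  |  →2  ↓20
  @4  [0,2]  acc 0  |  →0  ↓0
  @4  [1,1]  acc 0  |  →0  ↓0
  @4  [1,2]  acc 36  |  →2  ↓36

PE[1][2].acc = 36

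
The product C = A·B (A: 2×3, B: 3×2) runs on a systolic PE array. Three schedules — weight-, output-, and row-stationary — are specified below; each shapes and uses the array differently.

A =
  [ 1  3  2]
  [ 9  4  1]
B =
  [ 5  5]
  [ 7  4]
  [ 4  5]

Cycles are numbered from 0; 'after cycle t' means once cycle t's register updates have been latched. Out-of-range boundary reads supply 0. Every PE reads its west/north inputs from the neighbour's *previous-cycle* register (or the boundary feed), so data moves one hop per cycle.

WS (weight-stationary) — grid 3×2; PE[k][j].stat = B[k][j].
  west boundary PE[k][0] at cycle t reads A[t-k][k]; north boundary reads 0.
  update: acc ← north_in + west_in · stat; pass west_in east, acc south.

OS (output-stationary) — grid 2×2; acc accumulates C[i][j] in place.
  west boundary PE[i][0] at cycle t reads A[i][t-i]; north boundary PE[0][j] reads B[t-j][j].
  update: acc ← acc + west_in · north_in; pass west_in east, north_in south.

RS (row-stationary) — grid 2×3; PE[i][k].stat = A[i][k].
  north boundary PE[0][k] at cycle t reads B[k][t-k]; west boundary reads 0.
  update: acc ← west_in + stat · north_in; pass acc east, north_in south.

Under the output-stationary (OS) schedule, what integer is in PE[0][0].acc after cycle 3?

Tracing OS — 2×2 array, target PE[0][0]:
  [0] (0,0) acc=5 (h:1 v:5)
  [1] (0,0) acc=26 (h:3 v:7)
  [2] (0,0) acc=34 (h:2 v:4)
  [3] (0,0) acc=34 (h:0 v:0)

PE[0][0].acc = 34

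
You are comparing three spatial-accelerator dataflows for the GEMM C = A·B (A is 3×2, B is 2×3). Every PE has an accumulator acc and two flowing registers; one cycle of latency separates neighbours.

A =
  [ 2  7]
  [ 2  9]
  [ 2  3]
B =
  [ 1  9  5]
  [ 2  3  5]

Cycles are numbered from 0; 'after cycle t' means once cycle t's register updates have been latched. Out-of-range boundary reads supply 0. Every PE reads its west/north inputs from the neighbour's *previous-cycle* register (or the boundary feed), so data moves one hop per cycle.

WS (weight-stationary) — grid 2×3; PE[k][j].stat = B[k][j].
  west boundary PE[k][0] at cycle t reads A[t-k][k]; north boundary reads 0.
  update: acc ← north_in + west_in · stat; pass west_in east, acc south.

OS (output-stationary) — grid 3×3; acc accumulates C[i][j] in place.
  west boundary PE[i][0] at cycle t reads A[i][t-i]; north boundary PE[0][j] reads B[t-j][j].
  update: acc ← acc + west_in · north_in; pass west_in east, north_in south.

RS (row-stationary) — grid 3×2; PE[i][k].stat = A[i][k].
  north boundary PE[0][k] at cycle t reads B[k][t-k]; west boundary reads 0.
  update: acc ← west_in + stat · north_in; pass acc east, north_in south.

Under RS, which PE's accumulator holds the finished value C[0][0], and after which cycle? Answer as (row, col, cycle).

RS: C[0][0] accumulates in PE[0][1]:
  @0  [0,1]  acc 0  |  →0  ↓0
  @1  [0,1]  acc 16  |  →16  ↓2

(row, col, cycle) = (0, 1, 1)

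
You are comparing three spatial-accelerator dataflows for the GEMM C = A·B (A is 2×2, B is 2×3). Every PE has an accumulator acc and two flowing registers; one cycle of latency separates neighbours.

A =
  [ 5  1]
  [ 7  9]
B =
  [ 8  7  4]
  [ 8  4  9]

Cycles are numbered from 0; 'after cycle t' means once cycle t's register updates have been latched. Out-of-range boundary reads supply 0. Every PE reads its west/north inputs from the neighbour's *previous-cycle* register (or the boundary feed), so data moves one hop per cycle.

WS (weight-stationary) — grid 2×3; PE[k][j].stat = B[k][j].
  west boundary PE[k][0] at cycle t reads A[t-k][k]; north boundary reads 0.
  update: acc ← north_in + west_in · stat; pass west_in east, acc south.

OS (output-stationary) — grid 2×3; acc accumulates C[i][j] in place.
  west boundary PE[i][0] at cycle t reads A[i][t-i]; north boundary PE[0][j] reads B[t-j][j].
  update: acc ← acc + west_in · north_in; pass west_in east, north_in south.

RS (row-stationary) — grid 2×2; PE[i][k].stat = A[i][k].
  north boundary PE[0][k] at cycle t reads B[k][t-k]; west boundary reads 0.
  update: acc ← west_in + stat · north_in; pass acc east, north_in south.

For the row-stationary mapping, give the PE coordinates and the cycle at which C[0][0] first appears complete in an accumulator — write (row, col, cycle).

RS: C[0][0] accumulates in PE[0][1]:
  [0] (0,1) acc=0 (h:0 v:0)
  [1] (0,1) acc=48 (h:48 v:8)

(row, col, cycle) = (0, 1, 1)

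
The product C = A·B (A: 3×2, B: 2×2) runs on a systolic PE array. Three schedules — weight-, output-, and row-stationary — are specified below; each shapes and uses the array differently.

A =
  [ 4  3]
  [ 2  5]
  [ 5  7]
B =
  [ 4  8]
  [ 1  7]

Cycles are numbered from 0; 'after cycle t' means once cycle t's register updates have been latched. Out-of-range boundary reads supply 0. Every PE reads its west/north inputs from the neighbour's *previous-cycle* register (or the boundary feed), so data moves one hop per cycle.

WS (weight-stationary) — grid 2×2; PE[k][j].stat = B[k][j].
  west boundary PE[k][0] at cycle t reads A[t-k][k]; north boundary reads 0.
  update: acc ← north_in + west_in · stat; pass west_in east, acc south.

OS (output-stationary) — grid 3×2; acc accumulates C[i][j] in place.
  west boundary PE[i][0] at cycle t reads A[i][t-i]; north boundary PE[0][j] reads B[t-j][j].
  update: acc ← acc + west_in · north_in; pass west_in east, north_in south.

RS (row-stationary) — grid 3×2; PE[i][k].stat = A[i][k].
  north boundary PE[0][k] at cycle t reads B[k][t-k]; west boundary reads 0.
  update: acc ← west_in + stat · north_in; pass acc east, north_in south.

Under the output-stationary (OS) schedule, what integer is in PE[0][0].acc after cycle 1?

PE[0][0].acc = 19

OS 3×2: PE[0][0] cycle-by-cycle (with neighbour feeds):
  @0  [0,0]  acc 16  |  →4  ↓4
  @1  [0,0]  acc 19  |  →3  ↓1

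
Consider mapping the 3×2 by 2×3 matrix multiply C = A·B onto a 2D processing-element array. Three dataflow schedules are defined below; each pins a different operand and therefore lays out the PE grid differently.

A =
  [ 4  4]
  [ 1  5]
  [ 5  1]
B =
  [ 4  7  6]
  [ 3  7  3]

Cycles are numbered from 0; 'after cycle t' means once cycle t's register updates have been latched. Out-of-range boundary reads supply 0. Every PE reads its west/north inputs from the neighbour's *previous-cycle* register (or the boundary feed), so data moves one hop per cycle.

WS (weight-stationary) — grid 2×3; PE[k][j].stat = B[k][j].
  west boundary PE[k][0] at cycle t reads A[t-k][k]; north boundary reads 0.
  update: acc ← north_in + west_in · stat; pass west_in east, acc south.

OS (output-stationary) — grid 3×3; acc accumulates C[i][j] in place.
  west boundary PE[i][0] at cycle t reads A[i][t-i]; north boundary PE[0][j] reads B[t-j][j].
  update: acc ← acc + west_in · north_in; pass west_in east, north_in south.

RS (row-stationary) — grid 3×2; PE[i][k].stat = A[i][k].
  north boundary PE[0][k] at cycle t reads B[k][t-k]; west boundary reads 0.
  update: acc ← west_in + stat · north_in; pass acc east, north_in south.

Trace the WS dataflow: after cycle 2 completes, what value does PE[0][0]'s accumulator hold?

PE[0][0].acc = 20

WS on a 2×3 grid — tracing PE[0][0] and its feeders:
  cycle 0: PE[0][0] → acc 16, east 4, south 16
  cycle 1: PE[0][0] → acc 4, east 1, south 4
  cycle 2: PE[0][0] → acc 20, east 5, south 20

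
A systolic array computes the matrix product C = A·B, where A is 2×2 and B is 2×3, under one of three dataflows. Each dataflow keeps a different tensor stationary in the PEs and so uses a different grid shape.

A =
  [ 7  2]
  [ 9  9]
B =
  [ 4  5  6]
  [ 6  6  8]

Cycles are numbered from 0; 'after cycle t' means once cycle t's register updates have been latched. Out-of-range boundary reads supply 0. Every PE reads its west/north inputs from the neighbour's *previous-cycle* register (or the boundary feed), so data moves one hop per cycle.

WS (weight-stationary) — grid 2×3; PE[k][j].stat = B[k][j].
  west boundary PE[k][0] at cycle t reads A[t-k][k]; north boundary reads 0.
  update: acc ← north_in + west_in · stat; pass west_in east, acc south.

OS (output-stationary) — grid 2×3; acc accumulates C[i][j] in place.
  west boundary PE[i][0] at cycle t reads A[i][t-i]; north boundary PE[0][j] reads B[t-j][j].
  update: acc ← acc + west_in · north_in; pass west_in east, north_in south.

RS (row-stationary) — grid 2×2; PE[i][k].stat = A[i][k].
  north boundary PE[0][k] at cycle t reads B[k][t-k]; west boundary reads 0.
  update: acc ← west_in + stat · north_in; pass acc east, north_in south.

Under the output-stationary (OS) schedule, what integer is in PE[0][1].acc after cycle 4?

OS (2×3). Following PE[0][1] plus its west/north inputs:
  after 0 — PE[0][0] acc=28, pass-E 7, pass-S 4
  after 0 — PE[0][1] acc=0, pass-E 0, pass-S 0
  after 1 — PE[0][0] acc=40, pass-E 2, pass-S 6
  after 1 — PE[0][1] acc=35, pass-E 7, pass-S 5
  after 2 — PE[0][0] acc=40, pass-E 0, pass-S 0
  after 2 — PE[0][1] acc=47, pass-E 2, pass-S 6
  after 3 — PE[0][0] acc=40, pass-E 0, pass-S 0
  after 3 — PE[0][1] acc=47, pass-E 0, pass-S 0
  after 4 — PE[0][0] acc=40, pass-E 0, pass-S 0
  after 4 — PE[0][1] acc=47, pass-E 0, pass-S 0

PE[0][1].acc = 47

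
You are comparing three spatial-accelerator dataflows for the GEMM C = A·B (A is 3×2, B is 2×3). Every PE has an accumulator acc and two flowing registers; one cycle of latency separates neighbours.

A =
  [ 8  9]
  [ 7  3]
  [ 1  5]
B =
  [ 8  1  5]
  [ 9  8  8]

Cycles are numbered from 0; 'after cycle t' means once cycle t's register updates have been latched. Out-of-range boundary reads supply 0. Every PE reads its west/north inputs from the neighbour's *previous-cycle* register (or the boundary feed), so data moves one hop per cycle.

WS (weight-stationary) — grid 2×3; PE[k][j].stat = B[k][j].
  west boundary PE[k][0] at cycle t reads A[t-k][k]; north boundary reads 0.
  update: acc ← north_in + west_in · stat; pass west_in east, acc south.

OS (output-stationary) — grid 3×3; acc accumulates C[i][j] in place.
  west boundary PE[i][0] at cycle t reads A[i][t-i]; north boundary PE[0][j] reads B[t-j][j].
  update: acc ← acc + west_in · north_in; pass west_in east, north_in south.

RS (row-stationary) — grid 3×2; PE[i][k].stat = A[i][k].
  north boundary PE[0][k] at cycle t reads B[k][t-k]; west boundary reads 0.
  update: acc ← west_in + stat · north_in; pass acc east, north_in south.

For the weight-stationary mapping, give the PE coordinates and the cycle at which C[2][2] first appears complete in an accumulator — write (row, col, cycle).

(row, col, cycle) = (1, 2, 5)

WS — PE[1][2] is where C[2][2] collects:
  [0] (1,2) acc=0 (h:0 v:0)
  [1] (1,2) acc=0 (h:0 v:0)
  [2] (1,2) acc=0 (h:0 v:0)
  [3] (1,2) acc=112 (h:9 v:112)
  [4] (1,2) acc=59 (h:3 v:59)
  [5] (1,2) acc=45 (h:5 v:45)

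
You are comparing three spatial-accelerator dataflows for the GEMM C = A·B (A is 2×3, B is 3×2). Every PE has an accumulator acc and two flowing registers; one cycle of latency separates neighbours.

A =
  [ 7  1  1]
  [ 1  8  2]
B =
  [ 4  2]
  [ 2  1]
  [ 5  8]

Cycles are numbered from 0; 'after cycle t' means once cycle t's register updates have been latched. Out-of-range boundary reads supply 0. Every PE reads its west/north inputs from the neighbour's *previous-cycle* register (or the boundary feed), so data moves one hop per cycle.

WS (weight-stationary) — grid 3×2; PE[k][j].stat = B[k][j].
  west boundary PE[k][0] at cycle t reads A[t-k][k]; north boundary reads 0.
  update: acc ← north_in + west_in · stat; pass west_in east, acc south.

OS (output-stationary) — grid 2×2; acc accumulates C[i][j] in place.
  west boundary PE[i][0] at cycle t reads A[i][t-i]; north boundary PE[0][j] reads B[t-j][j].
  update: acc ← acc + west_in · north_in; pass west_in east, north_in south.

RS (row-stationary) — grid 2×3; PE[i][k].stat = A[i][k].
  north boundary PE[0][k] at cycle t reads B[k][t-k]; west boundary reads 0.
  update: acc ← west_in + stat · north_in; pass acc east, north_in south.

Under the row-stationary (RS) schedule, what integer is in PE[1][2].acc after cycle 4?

RS (2×3). Following PE[1][2] plus its west/north inputs:
  t=0 PE[0][2]: acc=0 h=0 v=0
  t=0 PE[1][1]: acc=0 h=0 v=0
  t=0 PE[1][2]: acc=0 h=0 v=0
  t=1 PE[0][2]: acc=0 h=0 v=0
  t=1 PE[1][1]: acc=0 h=0 v=0
  t=1 PE[1][2]: acc=0 h=0 v=0
  t=2 PE[0][2]: acc=35 h=35 v=5
  t=2 PE[1][1]: acc=20 h=20 v=2
  t=2 PE[1][2]: acc=0 h=0 v=0
  t=3 PE[0][2]: acc=23 h=23 v=8
  t=3 PE[1][1]: acc=10 h=10 v=1
  t=3 PE[1][2]: acc=30 h=30 v=5
  t=4 PE[0][2]: acc=0 h=0 v=0
  t=4 PE[1][1]: acc=0 h=0 v=0
  t=4 PE[1][2]: acc=26 h=26 v=8

PE[1][2].acc = 26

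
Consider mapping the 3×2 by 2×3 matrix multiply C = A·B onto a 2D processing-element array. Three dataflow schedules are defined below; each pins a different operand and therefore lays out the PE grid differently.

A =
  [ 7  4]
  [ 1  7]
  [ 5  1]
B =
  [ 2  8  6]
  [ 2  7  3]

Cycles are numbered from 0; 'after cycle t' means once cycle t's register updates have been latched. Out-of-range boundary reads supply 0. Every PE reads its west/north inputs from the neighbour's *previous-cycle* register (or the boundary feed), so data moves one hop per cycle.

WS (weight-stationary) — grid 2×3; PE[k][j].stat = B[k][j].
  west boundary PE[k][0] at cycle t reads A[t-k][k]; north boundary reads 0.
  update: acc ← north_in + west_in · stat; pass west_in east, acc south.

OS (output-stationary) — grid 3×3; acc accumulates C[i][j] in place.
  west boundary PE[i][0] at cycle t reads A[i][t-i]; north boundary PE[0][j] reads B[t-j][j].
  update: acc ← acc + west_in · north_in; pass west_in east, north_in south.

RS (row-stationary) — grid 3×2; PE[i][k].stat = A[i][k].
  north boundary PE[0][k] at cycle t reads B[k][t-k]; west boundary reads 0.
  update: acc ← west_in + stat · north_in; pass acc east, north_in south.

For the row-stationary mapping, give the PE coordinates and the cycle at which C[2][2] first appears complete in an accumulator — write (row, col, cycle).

RS: C[2][2] accumulates in PE[2][1]:
  after 0 — PE[2][1] acc=0, pass-E 0, pass-S 0
  after 1 — PE[2][1] acc=0, pass-E 0, pass-S 0
  after 2 — PE[2][1] acc=0, pass-E 0, pass-S 0
  after 3 — PE[2][1] acc=12, pass-E 12, pass-S 2
  after 4 — PE[2][1] acc=47, pass-E 47, pass-S 7
  after 5 — PE[2][1] acc=33, pass-E 33, pass-S 3

(row, col, cycle) = (2, 1, 5)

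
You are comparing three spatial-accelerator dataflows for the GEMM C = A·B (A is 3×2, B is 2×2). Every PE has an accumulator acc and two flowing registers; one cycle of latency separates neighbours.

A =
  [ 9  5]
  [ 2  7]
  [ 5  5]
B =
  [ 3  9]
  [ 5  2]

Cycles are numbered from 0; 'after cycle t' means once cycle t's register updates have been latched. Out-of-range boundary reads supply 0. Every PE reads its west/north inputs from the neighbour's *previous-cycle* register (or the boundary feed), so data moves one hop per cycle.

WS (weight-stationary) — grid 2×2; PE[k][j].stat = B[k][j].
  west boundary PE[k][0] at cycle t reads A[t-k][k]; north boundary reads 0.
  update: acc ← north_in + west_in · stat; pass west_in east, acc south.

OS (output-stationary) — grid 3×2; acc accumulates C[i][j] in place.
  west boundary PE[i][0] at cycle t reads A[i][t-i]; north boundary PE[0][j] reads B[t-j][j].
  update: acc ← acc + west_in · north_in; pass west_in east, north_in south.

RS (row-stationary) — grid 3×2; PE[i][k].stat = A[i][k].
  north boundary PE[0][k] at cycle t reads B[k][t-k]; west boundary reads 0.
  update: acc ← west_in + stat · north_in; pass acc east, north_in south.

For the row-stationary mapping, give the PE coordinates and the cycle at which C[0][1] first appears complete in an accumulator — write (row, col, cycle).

(row, col, cycle) = (0, 1, 2)

RS: C[0][1] accumulates in PE[0][1]:
  0: (0,1).acc=0  regs=<0,0>
  1: (0,1).acc=52  regs=<52,5>
  2: (0,1).acc=91  regs=<91,2>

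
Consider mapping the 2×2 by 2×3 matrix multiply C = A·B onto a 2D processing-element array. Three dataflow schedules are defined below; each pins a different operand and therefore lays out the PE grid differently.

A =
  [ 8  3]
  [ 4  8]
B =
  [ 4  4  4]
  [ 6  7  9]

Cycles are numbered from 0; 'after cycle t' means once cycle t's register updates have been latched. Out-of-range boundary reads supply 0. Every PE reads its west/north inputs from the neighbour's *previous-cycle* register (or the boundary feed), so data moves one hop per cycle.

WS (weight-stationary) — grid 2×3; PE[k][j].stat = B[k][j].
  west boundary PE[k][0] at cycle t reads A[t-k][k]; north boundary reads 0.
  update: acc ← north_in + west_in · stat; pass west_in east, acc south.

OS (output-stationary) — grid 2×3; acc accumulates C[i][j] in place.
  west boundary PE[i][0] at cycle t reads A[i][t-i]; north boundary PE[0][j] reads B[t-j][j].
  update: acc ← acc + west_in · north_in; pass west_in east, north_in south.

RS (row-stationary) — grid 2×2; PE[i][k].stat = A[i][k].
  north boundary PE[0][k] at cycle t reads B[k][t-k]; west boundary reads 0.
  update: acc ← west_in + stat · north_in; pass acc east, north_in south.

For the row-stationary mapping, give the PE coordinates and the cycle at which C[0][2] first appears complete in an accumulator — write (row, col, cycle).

RS — PE[0][1] is where C[0][2] collects:
  @0  [0,1]  acc 0  |  →0  ↓0
  @1  [0,1]  acc 50  |  →50  ↓6
  @2  [0,1]  acc 53  |  →53  ↓7
  @3  [0,1]  acc 59  |  →59  ↓9

(row, col, cycle) = (0, 1, 3)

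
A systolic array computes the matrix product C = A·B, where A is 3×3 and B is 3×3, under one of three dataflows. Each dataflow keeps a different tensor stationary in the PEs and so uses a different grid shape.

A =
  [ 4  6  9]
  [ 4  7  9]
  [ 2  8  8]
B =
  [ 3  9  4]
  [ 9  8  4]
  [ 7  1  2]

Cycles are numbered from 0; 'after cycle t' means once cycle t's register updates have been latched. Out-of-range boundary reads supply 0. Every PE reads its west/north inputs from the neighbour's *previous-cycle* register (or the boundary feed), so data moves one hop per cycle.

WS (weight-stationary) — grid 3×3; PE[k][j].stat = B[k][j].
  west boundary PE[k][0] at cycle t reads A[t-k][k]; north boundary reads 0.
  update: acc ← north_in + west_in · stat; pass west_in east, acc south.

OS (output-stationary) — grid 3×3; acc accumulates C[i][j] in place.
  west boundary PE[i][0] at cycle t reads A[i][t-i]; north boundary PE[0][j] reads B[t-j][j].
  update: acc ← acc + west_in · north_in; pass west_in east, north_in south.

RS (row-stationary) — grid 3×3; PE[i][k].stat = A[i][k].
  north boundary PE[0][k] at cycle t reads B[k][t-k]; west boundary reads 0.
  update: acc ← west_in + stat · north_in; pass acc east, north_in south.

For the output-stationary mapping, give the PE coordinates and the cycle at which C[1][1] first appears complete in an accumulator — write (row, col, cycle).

(row, col, cycle) = (1, 1, 4)

OS — PE[1][1] is where C[1][1] collects:
  cycle 0: PE[1][1] → acc 0, east 0, south 0
  cycle 1: PE[1][1] → acc 0, east 0, south 0
  cycle 2: PE[1][1] → acc 36, east 4, south 9
  cycle 3: PE[1][1] → acc 92, east 7, south 8
  cycle 4: PE[1][1] → acc 101, east 9, south 1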